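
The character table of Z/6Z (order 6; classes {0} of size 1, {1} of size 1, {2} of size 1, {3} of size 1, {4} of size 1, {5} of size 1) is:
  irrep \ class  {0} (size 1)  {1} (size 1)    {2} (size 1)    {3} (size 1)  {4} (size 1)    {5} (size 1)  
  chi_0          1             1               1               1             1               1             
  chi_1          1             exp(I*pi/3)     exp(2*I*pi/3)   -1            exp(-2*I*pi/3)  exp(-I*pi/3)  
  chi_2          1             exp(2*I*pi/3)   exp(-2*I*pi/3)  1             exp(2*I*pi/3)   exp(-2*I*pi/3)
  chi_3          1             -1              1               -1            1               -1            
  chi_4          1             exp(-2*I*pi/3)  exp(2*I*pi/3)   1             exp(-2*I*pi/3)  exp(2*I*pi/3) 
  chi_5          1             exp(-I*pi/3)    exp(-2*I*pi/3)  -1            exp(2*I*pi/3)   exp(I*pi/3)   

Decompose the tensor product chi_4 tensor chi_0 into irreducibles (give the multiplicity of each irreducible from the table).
chi_4 tensor chi_0 = chi_4 (all other irreducibles have multiplicity 0).

Reasoning: The character of a tensor product is the pointwise product (chi_4 * chi_0)(C) = chi_4(C) * chi_0(C):
  {0}: (1)*(1), {1}: (exp(-2*I*pi/3))*(1), {2}: (exp(2*I*pi/3))*(1), {3}: (1)*(1), {4}: (exp(-2*I*pi/3))*(1), {5}: (exp(2*I*pi/3))*(1)
so (chi_4 * chi_0) takes values
  {0} -> 1, {1} -> exp(-2*I*pi/3), {2} -> exp(2*I*pi/3), {3} -> 1, {4} -> exp(-2*I*pi/3), {5} -> exp(2*I*pi/3).
Now take the inner product of this character with each irreducible chi from the table, <chi_4*chi_0, chi> = (1/6) sum_C |C| (chi_4*chi_0)(C) conj(chi(C)):
  <chi_4*chi_0, chi_0> = (1/6)[1*(1)*conj(1) + 1*(exp(-2*I*pi/3))*conj(1) + 1*(exp(2*I*pi/3))*conj(1) + 1*(1)*conj(1) + 1*(exp(-2*I*pi/3))*conj(1) + 1*(exp(2*I*pi/3))*conj(1)]
      = (1/6)[(1) + (exp(-2*I*pi/3)) + (exp(2*I*pi/3)) + (1) + (exp(-2*I*pi/3)) + (exp(2*I*pi/3))] = 0/6 = 0
  <chi_4*chi_0, chi_1> = (1/6)[1*(1)*conj(1) + 1*(exp(-2*I*pi/3))*conj(exp(I*pi/3)) + 1*(exp(2*I*pi/3))*conj(exp(2*I*pi/3)) + 1*(1)*conj(-1) + 1*(exp(-2*I*pi/3))*conj(exp(-2*I*pi/3)) + 1*(exp(2*I*pi/3))*conj(exp(-I*pi/3))]
      = (1/6)[(1) + (-1) + (1) + (-1) + (1) + (-1)] = 0/6 = 0
  <chi_4*chi_0, chi_2> = (1/6)[1*(1)*conj(1) + 1*(exp(-2*I*pi/3))*conj(exp(2*I*pi/3)) + 1*(exp(2*I*pi/3))*conj(exp(-2*I*pi/3)) + 1*(1)*conj(1) + 1*(exp(-2*I*pi/3))*conj(exp(2*I*pi/3)) + 1*(exp(2*I*pi/3))*conj(exp(-2*I*pi/3))]
      = (1/6)[(1) + (exp(2*I*pi/3)) + (exp(-2*I*pi/3)) + (1) + (exp(2*I*pi/3)) + (exp(-2*I*pi/3))] = 0/6 = 0
  <chi_4*chi_0, chi_3> = (1/6)[1*(1)*conj(1) + 1*(exp(-2*I*pi/3))*conj(-1) + 1*(exp(2*I*pi/3))*conj(1) + 1*(1)*conj(-1) + 1*(exp(-2*I*pi/3))*conj(1) + 1*(exp(2*I*pi/3))*conj(-1)]
      = (1/6)[(1) + (-exp(-2*I*pi/3)) + (exp(2*I*pi/3)) + (-1) + (exp(-2*I*pi/3)) + (-exp(2*I*pi/3))] = 0/6 = 0
  <chi_4*chi_0, chi_4> = (1/6)[1*(1)*conj(1) + 1*(exp(-2*I*pi/3))*conj(exp(-2*I*pi/3)) + 1*(exp(2*I*pi/3))*conj(exp(2*I*pi/3)) + 1*(1)*conj(1) + 1*(exp(-2*I*pi/3))*conj(exp(-2*I*pi/3)) + 1*(exp(2*I*pi/3))*conj(exp(2*I*pi/3))]
      = (1/6)[(1) + (1) + (1) + (1) + (1) + (1)] = 6/6 = 1
  <chi_4*chi_0, chi_5> = (1/6)[1*(1)*conj(1) + 1*(exp(-2*I*pi/3))*conj(exp(-I*pi/3)) + 1*(exp(2*I*pi/3))*conj(exp(-2*I*pi/3)) + 1*(1)*conj(-1) + 1*(exp(-2*I*pi/3))*conj(exp(2*I*pi/3)) + 1*(exp(2*I*pi/3))*conj(exp(I*pi/3))]
      = (1/6)[(1) + (exp(-I*pi/3)) + (exp(-2*I*pi/3)) + (-1) + (exp(2*I*pi/3)) + (exp(I*pi/3))] = 0/6 = 0
(Exp terms are combined using exp(i*s)*conj(exp(i*t)) = exp(i*(s-t)), and sums of them are collapsed using the identity that for every m > 1 the m distinct m-th roots of unity sum to 0, e.g. 1 + exp(2*I*pi/3) + exp(-2*I*pi/3) = 0.)
Hence the multiplicities are chi_4: 1. Dimension check: dim(chi_4)*dim(chi_0) = 1*1 = 1 and sum (mult * dim) = 1*1 = 1.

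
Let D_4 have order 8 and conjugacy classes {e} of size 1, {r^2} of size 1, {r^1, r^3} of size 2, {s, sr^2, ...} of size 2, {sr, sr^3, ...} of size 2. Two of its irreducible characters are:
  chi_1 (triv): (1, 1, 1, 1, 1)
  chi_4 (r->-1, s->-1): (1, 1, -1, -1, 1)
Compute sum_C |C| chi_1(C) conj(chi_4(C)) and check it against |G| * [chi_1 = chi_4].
Sum = 0; so <chi_1, chi_4> = 0 (distinct irreducibles are orthogonal).

Why: Compute term by term over conjugacy classes (|C| * chi_1(C) * conj(chi_4(C))):
  1*(1)*conj(1) + 1*(1)*conj(1) + 2*(1)*conj(-1) + 2*(1)*conj(-1) + 2*(1)*conj(1)
  = (1) + (1) + (-2) + (-2) + (2)
  = 0.
Dividing by |G| = 8 gives 0/8 = 0, matching the row-orthogonality relation <chi_1, chi_4> = [chi_1 = chi_4].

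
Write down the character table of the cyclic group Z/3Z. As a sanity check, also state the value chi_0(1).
Character table of Z/3Z (irreps indexed chi_0,...,chi_2 with chi_k(m) = zeta_3^(k*m), zeta_3 = exp(2*pi*i/3)):
  irrep \ class  {0} (size 1)  {1} (size 1)    {2} (size 1)  
  chi_0          1             1               1             
  chi_1          1             exp(2*I*pi/3)   exp(-2*I*pi/3)
  chi_2          1             exp(-2*I*pi/3)  exp(2*I*pi/3) 

Spot check: chi_0(1) = zeta_3^(0*1) = zeta_3^0 = 1.

Explanation: Z/3Z is abelian, so all 3 irreducible complex representations are 1-dimensional. They are given by chi_k(m) = zeta_3^(k*m) for k = 0,...,2. Row orthogonality: sum_m chi_k(m) conj(chi_l(m)) = 3 * [k = l].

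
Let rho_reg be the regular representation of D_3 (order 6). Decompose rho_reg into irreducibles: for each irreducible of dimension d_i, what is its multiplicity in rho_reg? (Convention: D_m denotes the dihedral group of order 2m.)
Each irreducible V_i of dimension d_i appears with multiplicity d_i, i.e. rho_reg = (direct sum over all irreducibles V_i) d_i V_i. The irreducible dimensions for D_3 are 1, 1, 2: 2 irreducibles of dimension 1, each with multiplicity 1; 1 irreducible of dimension 2, with multiplicity 2. Total dimension 2*1*1 + 1*2*2 = 6 = |G|.

Details: General theorem: in the regular representation of a finite group G, each irreducible appears with multiplicity equal to its dimension. Check: dim(rho_reg) = sum d_i^2 = 1 + 1 + 4 = 6 = |G|.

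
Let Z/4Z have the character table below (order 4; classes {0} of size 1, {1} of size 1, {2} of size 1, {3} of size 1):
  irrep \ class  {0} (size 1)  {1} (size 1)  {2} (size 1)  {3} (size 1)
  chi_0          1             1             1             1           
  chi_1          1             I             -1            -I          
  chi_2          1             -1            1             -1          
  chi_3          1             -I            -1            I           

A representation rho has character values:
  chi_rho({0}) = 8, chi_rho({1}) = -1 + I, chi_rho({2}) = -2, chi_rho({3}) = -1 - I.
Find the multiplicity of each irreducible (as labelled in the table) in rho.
Multiplicities: chi_0: 1, chi_1: 3, chi_2: 2, chi_3: 2.

Reasoning: Use <chi_rho, chi> = (1/|G|) sum_C |C| * chi_rho(C) * conj(chi(C)) with |G| = 4 for each irreducible chi in the table:
  <chi_rho, chi_0> = (1/4)[1*(8)*conj(1) + 1*(-1 + I)*conj(1) + 1*(-2)*conj(1) + 1*(-1 - I)*conj(1)]
      = (1/4)[(8) + (-1 + I) + (-2) + (-1 - I)] = 4/4 = 1
  <chi_rho, chi_1> = (1/4)[1*(8)*conj(1) + 1*(-1 + I)*conj(I) + 1*(-2)*conj(-1) + 1*(-1 - I)*conj(-I)]
      = (1/4)[(8) + (1 + I) + (2) + (1 - I)] = 12/4 = 3
  <chi_rho, chi_2> = (1/4)[1*(8)*conj(1) + 1*(-1 + I)*conj(-1) + 1*(-2)*conj(1) + 1*(-1 - I)*conj(-1)]
      = (1/4)[(8) + (1 - I) + (-2) + (1 + I)] = 8/4 = 2
  <chi_rho, chi_3> = (1/4)[1*(8)*conj(1) + 1*(-1 + I)*conj(-I) + 1*(-2)*conj(-1) + 1*(-1 - I)*conj(I)]
      = (1/4)[(8) + (-1 - I) + (2) + (-1 + I)] = 8/4 = 2
(Exp terms are combined using exp(i*s)*conj(exp(i*t)) = exp(i*(s-t)), and sums of them are collapsed using the identity that for every m > 1 the m distinct m-th roots of unity sum to 0, e.g. 1 + exp(2*I*pi/3) + exp(-2*I*pi/3) = 0.)
Dimension check: dim(rho) = sum (mult * dim) = 1*1 + 3*1 + 2*1 + 2*1 = 8 = chi_rho(e) = 8.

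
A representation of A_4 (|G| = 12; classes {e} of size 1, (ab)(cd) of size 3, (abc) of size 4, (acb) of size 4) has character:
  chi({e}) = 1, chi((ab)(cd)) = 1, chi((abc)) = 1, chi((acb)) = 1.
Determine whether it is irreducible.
Irreducible: <chi, chi> = 1.

Derivation: <chi, chi> = (1/|G|) sum_C |C| * |chi(C)|^2 = (1/12)[1*|1|^2 + 3*|1|^2 + 4*|1|^2 + 4*|1|^2]
  = (1/12)[(1) + (3) + (4) + (4)] = 12/12 = 1.
(Exp terms are combined using exp(i*s)*conj(exp(i*t)) = exp(i*(s-t)), and sums of them are collapsed using the identity that for every m > 1 the m distinct m-th roots of unity sum to 0, e.g. 1 + exp(2*I*pi/3) + exp(-2*I*pi/3) = 0.)
A character is irreducible iff <chi, chi> = 1, so this representation is irreducible.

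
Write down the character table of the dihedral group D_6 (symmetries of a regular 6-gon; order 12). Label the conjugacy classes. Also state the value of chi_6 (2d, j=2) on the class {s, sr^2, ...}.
Conjugacy classes: {e} of size 1, {r^3} of size 1, {r^1, r^5} of size 2, {r^2, r^4} of size 2, {s, sr^2, ...} of size 3, {sr, sr^3, ...} of size 3.
Character table:
  irrep \ class              {e} (size 1)  {r^3} (size 1)  {r^1, r^5} (size 2)  {r^2, r^4} (size 2)  {s, sr^2, ...} (size 3)  {sr, sr^3, ...} (size 3)
  chi_1 (triv)               1             1               1                    1                    1                        1                       
  chi_2 (sign: r->1, s->-1)  1             1               1                    1                    -1                       -1                      
  chi_3 (r->-1, s->1)        1             -1              -1                   1                    1                        -1                      
  chi_4 (r->-1, s->-1)       1             -1              -1                   1                    -1                       1                       
  chi_5 (2d, j=1)            2             -2              1                    -1                   0                        0                       
  chi_6 (2d, j=2)            2             2               -1                   -1                   0                        0                       

Spot check: chi_6 (2d, j=2) on {s, sr^2, ...} = 0.

Solution. D_6 has order 2*6 = 12 with 6 conjugacy classes, hence 6 irreducibles. Sum of squared dims 1 + 1 + 1 + 1 + 4 + 4 = 12 = |G|. Linear characters come from the abelianisation; the 2-dimensional irreps have character r^k -> 2*cos(2*pi*j*k/6), reflections -> 0.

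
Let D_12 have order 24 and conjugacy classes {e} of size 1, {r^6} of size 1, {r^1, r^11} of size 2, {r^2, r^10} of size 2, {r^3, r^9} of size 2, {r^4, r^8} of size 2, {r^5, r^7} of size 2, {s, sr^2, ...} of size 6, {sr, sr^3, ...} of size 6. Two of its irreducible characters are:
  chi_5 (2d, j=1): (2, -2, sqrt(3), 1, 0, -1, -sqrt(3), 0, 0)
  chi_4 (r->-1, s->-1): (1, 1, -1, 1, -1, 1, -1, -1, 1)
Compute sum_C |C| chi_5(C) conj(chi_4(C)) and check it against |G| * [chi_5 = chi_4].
Sum = 0; so <chi_5, chi_4> = 0 (distinct irreducibles are orthogonal).

Working: Compute term by term over conjugacy classes (|C| * chi_5(C) * conj(chi_4(C))):
  1*(2)*conj(1) + 1*(-2)*conj(1) + 2*(sqrt(3))*conj(-1) + 2*(1)*conj(1) + 2*(0)*conj(-1) + 2*(-1)*conj(1) + 2*(-sqrt(3))*conj(-1) + 6*(0)*conj(-1) + 6*(0)*conj(1)
  = (2) + (-2) + (-2*sqrt(3)) + (2) + (0) + (-2) + (2*sqrt(3)) + (0) + (0)
  = 0.
Dividing by |G| = 24 gives 0/24 = 0, matching the row-orthogonality relation <chi_5, chi_4> = [chi_5 = chi_4].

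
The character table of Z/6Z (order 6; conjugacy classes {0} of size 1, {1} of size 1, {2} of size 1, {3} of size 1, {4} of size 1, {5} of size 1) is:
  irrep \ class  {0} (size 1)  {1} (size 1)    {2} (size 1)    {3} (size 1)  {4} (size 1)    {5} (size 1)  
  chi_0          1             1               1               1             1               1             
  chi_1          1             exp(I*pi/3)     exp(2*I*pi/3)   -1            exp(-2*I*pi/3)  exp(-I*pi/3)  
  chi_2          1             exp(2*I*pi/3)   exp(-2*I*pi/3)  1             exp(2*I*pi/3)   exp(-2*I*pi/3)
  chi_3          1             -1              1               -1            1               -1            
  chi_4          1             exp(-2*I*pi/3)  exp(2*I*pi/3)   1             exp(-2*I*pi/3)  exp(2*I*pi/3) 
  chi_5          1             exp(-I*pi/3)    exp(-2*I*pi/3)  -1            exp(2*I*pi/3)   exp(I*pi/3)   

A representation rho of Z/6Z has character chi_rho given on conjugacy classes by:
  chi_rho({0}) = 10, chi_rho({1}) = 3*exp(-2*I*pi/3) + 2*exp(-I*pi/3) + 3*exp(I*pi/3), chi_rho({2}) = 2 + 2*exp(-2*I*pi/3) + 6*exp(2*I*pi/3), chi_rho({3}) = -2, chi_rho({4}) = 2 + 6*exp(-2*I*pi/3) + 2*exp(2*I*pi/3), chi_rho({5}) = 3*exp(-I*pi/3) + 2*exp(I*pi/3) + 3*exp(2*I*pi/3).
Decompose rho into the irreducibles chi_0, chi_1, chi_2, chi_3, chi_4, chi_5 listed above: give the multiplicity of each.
Multiplicities: chi_0: 1, chi_1: 3, chi_2: 0, chi_3: 1, chi_4: 3, chi_5: 2.

Details: Use <chi_rho, chi> = (1/|G|) sum_C |C| * chi_rho(C) * conj(chi(C)) with |G| = 6 for each irreducible chi in the table:
  <chi_rho, chi_0> = (1/6)[1*(10)*conj(1) + 1*(3*exp(-2*I*pi/3) + 2*exp(-I*pi/3) + 3*exp(I*pi/3))*conj(1) + 1*(2 + 2*exp(-2*I*pi/3) + 6*exp(2*I*pi/3))*conj(1) + 1*(-2)*conj(1) + 1*(2 + 6*exp(-2*I*pi/3) + 2*exp(2*I*pi/3))*conj(1) + 1*(3*exp(-I*pi/3) + 2*exp(I*pi/3) + 3*exp(2*I*pi/3))*conj(1)]
      = (1/6)[(10) + (3*exp(-2*I*pi/3) + 2*exp(-I*pi/3) + 3*exp(I*pi/3)) + (2 + 2*exp(-2*I*pi/3) + 6*exp(2*I*pi/3)) + (-2) + (2 + 6*exp(-2*I*pi/3) + 2*exp(2*I*pi/3)) + (3*exp(-I*pi/3) + 2*exp(I*pi/3) + 3*exp(2*I*pi/3))] = 6/6 = 1
  <chi_rho, chi_1> = (1/6)[1*(10)*conj(1) + 1*(3*exp(-2*I*pi/3) + 2*exp(-I*pi/3) + 3*exp(I*pi/3))*conj(exp(I*pi/3)) + 1*(2 + 2*exp(-2*I*pi/3) + 6*exp(2*I*pi/3))*conj(exp(2*I*pi/3)) + 1*(-2)*conj(-1) + 1*(2 + 6*exp(-2*I*pi/3) + 2*exp(2*I*pi/3))*conj(exp(-2*I*pi/3)) + 1*(3*exp(-I*pi/3) + 2*exp(I*pi/3) + 3*exp(2*I*pi/3))*conj(exp(-I*pi/3))]
      = (1/6)[(10) + (2*exp(-2*I*pi/3)) + (4) + (2) + (4) + (2*exp(2*I*pi/3))] = 18/6 = 3
  <chi_rho, chi_2> = (1/6)[1*(10)*conj(1) + 1*(3*exp(-2*I*pi/3) + 2*exp(-I*pi/3) + 3*exp(I*pi/3))*conj(exp(2*I*pi/3)) + 1*(2 + 2*exp(-2*I*pi/3) + 6*exp(2*I*pi/3))*conj(exp(-2*I*pi/3)) + 1*(-2)*conj(1) + 1*(2 + 6*exp(-2*I*pi/3) + 2*exp(2*I*pi/3))*conj(exp(2*I*pi/3)) + 1*(3*exp(-I*pi/3) + 2*exp(I*pi/3) + 3*exp(2*I*pi/3))*conj(exp(-2*I*pi/3))]
      = (1/6)[(10) + (-2) + (2 + 6*exp(-2*I*pi/3) + 2*exp(2*I*pi/3)) + (-2) + (2 + 2*exp(-2*I*pi/3) + 6*exp(2*I*pi/3)) + (-2)] = 0/6 = 0
  <chi_rho, chi_3> = (1/6)[1*(10)*conj(1) + 1*(3*exp(-2*I*pi/3) + 2*exp(-I*pi/3) + 3*exp(I*pi/3))*conj(-1) + 1*(2 + 2*exp(-2*I*pi/3) + 6*exp(2*I*pi/3))*conj(1) + 1*(-2)*conj(-1) + 1*(2 + 6*exp(-2*I*pi/3) + 2*exp(2*I*pi/3))*conj(1) + 1*(3*exp(-I*pi/3) + 2*exp(I*pi/3) + 3*exp(2*I*pi/3))*conj(-1)]
      = (1/6)[(10) + (-3*exp(I*pi/3) - 2*exp(-I*pi/3) - 3*exp(-2*I*pi/3)) + (2 + 2*exp(-2*I*pi/3) + 6*exp(2*I*pi/3)) + (2) + (2 + 6*exp(-2*I*pi/3) + 2*exp(2*I*pi/3)) + (-3*exp(2*I*pi/3) - 2*exp(I*pi/3) - 3*exp(-I*pi/3))] = 6/6 = 1
  <chi_rho, chi_4> = (1/6)[1*(10)*conj(1) + 1*(3*exp(-2*I*pi/3) + 2*exp(-I*pi/3) + 3*exp(I*pi/3))*conj(exp(-2*I*pi/3)) + 1*(2 + 2*exp(-2*I*pi/3) + 6*exp(2*I*pi/3))*conj(exp(2*I*pi/3)) + 1*(-2)*conj(1) + 1*(2 + 6*exp(-2*I*pi/3) + 2*exp(2*I*pi/3))*conj(exp(-2*I*pi/3)) + 1*(3*exp(-I*pi/3) + 2*exp(I*pi/3) + 3*exp(2*I*pi/3))*conj(exp(2*I*pi/3))]
      = (1/6)[(10) + (2*exp(I*pi/3)) + (4) + (-2) + (4) + (2*exp(-I*pi/3))] = 18/6 = 3
  <chi_rho, chi_5> = (1/6)[1*(10)*conj(1) + 1*(3*exp(-2*I*pi/3) + 2*exp(-I*pi/3) + 3*exp(I*pi/3))*conj(exp(-I*pi/3)) + 1*(2 + 2*exp(-2*I*pi/3) + 6*exp(2*I*pi/3))*conj(exp(-2*I*pi/3)) + 1*(-2)*conj(-1) + 1*(2 + 6*exp(-2*I*pi/3) + 2*exp(2*I*pi/3))*conj(exp(2*I*pi/3)) + 1*(3*exp(-I*pi/3) + 2*exp(I*pi/3) + 3*exp(2*I*pi/3))*conj(exp(I*pi/3))]
      = (1/6)[(10) + (2) + (2 + 6*exp(-2*I*pi/3) + 2*exp(2*I*pi/3)) + (2) + (2 + 2*exp(-2*I*pi/3) + 6*exp(2*I*pi/3)) + (2)] = 12/6 = 2
(Exp terms are combined using exp(i*s)*conj(exp(i*t)) = exp(i*(s-t)), and sums of them are collapsed using the identity that for every m > 1 the m distinct m-th roots of unity sum to 0, e.g. 1 + exp(2*I*pi/3) + exp(-2*I*pi/3) = 0.)
Dimension check: dim(rho) = sum (mult * dim) = 1*1 + 3*1 + 0*1 + 1*1 + 3*1 + 2*1 = 10 = chi_rho(e) = 10.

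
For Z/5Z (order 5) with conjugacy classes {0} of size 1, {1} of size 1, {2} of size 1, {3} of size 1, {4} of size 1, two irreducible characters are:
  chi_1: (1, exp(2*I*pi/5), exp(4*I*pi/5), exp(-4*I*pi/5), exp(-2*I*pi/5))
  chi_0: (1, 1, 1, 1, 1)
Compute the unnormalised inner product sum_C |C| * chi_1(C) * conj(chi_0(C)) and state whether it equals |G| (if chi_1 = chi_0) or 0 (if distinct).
Sum = 0; so <chi_1, chi_0> = 0 (distinct irreducibles are orthogonal).

Compute term by term over conjugacy classes (|C| * chi_1(C) * conj(chi_0(C))):
  1*(1)*conj(1) + 1*(exp(2*I*pi/5))*conj(1) + 1*(exp(4*I*pi/5))*conj(1) + 1*(exp(-4*I*pi/5))*conj(1) + 1*(exp(-2*I*pi/5))*conj(1)
  = (1) + (exp(2*I*pi/5)) + (exp(4*I*pi/5)) + (exp(-4*I*pi/5)) + (exp(-2*I*pi/5))
  = 0.
(Exp terms are combined using exp(i*s)*conj(exp(i*t)) = exp(i*(s-t)), and sums of them are collapsed using the identity that for every m > 1 the m distinct m-th roots of unity sum to 0, e.g. 1 + exp(2*I*pi/3) + exp(-2*I*pi/3) = 0.)
Dividing by |G| = 5 gives 0/5 = 0, matching the row-orthogonality relation <chi_1, chi_0> = [chi_1 = chi_0].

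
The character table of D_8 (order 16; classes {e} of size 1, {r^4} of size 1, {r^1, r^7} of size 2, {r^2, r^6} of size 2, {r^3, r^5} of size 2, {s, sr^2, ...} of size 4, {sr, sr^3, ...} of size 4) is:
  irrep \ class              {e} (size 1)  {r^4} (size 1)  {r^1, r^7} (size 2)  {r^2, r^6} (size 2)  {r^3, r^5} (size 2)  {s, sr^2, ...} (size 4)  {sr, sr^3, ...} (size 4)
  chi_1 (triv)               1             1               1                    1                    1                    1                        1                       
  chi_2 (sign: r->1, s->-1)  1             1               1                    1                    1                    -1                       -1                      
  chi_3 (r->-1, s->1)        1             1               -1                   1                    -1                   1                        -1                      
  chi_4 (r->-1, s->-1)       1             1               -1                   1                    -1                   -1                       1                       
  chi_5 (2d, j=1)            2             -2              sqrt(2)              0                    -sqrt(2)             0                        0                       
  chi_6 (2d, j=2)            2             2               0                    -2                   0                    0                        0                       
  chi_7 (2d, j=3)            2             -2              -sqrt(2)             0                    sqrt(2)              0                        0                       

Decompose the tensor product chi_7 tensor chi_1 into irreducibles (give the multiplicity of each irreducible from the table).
chi_7 tensor chi_1 = chi_7 (all other irreducibles have multiplicity 0).

Argument: The character of a tensor product is the pointwise product (chi_7 * chi_1)(C) = chi_7(C) * chi_1(C):
  {e}: (2)*(1), {r^4}: (-2)*(1), {r^1, r^7}: (-sqrt(2))*(1), {r^2, r^6}: (0)*(1), {r^3, r^5}: (sqrt(2))*(1), {s, sr^2, ...}: (0)*(1), {sr, sr^3, ...}: (0)*(1)
so (chi_7 * chi_1) takes values
  {e} -> 2, {r^4} -> -2, {r^1, r^7} -> -sqrt(2), {r^2, r^6} -> 0, {r^3, r^5} -> sqrt(2), {s, sr^2, ...} -> 0, {sr, sr^3, ...} -> 0.
Now take the inner product of this character with each irreducible chi from the table, <chi_7*chi_1, chi> = (1/16) sum_C |C| (chi_7*chi_1)(C) conj(chi(C)):
  <chi_7*chi_1, chi_1> = (1/16)[1*(2)*conj(1) + 1*(-2)*conj(1) + 2*(-sqrt(2))*conj(1) + 2*(0)*conj(1) + 2*(sqrt(2))*conj(1) + 4*(0)*conj(1) + 4*(0)*conj(1)]
      = (1/16)[(2) + (-2) + (-2*sqrt(2)) + (0) + (2*sqrt(2)) + (0) + (0)] = 0/16 = 0
  <chi_7*chi_1, chi_2> = (1/16)[1*(2)*conj(1) + 1*(-2)*conj(1) + 2*(-sqrt(2))*conj(1) + 2*(0)*conj(1) + 2*(sqrt(2))*conj(1) + 4*(0)*conj(-1) + 4*(0)*conj(-1)]
      = (1/16)[(2) + (-2) + (-2*sqrt(2)) + (0) + (2*sqrt(2)) + (0) + (0)] = 0/16 = 0
  <chi_7*chi_1, chi_3> = (1/16)[1*(2)*conj(1) + 1*(-2)*conj(1) + 2*(-sqrt(2))*conj(-1) + 2*(0)*conj(1) + 2*(sqrt(2))*conj(-1) + 4*(0)*conj(1) + 4*(0)*conj(-1)]
      = (1/16)[(2) + (-2) + (2*sqrt(2)) + (0) + (-2*sqrt(2)) + (0) + (0)] = 0/16 = 0
  <chi_7*chi_1, chi_4> = (1/16)[1*(2)*conj(1) + 1*(-2)*conj(1) + 2*(-sqrt(2))*conj(-1) + 2*(0)*conj(1) + 2*(sqrt(2))*conj(-1) + 4*(0)*conj(-1) + 4*(0)*conj(1)]
      = (1/16)[(2) + (-2) + (2*sqrt(2)) + (0) + (-2*sqrt(2)) + (0) + (0)] = 0/16 = 0
  <chi_7*chi_1, chi_5> = (1/16)[1*(2)*conj(2) + 1*(-2)*conj(-2) + 2*(-sqrt(2))*conj(sqrt(2)) + 2*(0)*conj(0) + 2*(sqrt(2))*conj(-sqrt(2)) + 4*(0)*conj(0) + 4*(0)*conj(0)]
      = (1/16)[(4) + (4) + (-4) + (0) + (-4) + (0) + (0)] = 0/16 = 0
  <chi_7*chi_1, chi_6> = (1/16)[1*(2)*conj(2) + 1*(-2)*conj(2) + 2*(-sqrt(2))*conj(0) + 2*(0)*conj(-2) + 2*(sqrt(2))*conj(0) + 4*(0)*conj(0) + 4*(0)*conj(0)]
      = (1/16)[(4) + (-4) + (0) + (0) + (0) + (0) + (0)] = 0/16 = 0
  <chi_7*chi_1, chi_7> = (1/16)[1*(2)*conj(2) + 1*(-2)*conj(-2) + 2*(-sqrt(2))*conj(-sqrt(2)) + 2*(0)*conj(0) + 2*(sqrt(2))*conj(sqrt(2)) + 4*(0)*conj(0) + 4*(0)*conj(0)]
      = (1/16)[(4) + (4) + (4) + (0) + (4) + (0) + (0)] = 16/16 = 1
Hence the multiplicities are chi_7: 1. Dimension check: dim(chi_7)*dim(chi_1) = 2*1 = 2 and sum (mult * dim) = 1*2 = 2.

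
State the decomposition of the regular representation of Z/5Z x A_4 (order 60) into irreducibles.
Each irreducible V_i of dimension d_i appears with multiplicity d_i, i.e. rho_reg = (direct sum over all irreducibles V_i) d_i V_i. The irreducible dimensions for Z/5Z x A_4 are 1, 1, 1, 1, 1, 1, 1, 1, 1, 1, 1, 1, 1, 1, 1, 3, 3, 3, 3, 3: 15 irreducibles of dimension 1, each with multiplicity 1; 5 irreducibles of dimension 3, each with multiplicity 3. Total dimension 15*1*1 + 5*3*3 = 60 = |G|.

General theorem: in the regular representation of a finite group G, each irreducible appears with multiplicity equal to its dimension. Check: dim(rho_reg) = sum d_i^2 = 1 + 1 + 1 + 1 + 1 + 1 + 1 + 1 + 1 + 1 + 1 + 1 + 1 + 1 + 1 + 9 + 9 + 9 + 9 + 9 = 60 = |G|.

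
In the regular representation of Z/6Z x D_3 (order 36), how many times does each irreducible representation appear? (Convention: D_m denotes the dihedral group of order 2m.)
Each irreducible V_i of dimension d_i appears with multiplicity d_i, i.e. rho_reg = (direct sum over all irreducibles V_i) d_i V_i. The irreducible dimensions for Z/6Z x D_3 are 1, 1, 1, 1, 1, 1, 1, 1, 1, 1, 1, 1, 2, 2, 2, 2, 2, 2: 12 irreducibles of dimension 1, each with multiplicity 1; 6 irreducibles of dimension 2, each with multiplicity 2. Total dimension 12*1*1 + 6*2*2 = 36 = |G|.

Argument: General theorem: in the regular representation of a finite group G, each irreducible appears with multiplicity equal to its dimension. Check: dim(rho_reg) = sum d_i^2 = 1 + 1 + 1 + 1 + 1 + 1 + 1 + 1 + 1 + 1 + 1 + 1 + 4 + 4 + 4 + 4 + 4 + 4 = 36 = |G|.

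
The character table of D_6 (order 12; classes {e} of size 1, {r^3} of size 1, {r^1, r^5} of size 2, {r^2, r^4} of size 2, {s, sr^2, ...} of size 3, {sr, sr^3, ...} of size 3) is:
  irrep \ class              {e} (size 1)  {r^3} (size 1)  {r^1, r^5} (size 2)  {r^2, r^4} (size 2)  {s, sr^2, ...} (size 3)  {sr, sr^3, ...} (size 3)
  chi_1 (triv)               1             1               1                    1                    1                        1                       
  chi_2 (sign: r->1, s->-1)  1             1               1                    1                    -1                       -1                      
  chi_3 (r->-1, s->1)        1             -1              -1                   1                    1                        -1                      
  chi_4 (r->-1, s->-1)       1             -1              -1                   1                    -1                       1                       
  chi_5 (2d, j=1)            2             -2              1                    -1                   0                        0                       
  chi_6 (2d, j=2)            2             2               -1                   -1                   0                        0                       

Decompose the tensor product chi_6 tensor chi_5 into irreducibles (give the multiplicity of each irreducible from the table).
chi_6 tensor chi_5 = chi_3 + chi_4 + chi_5 (all other irreducibles have multiplicity 0).

Solution. The character of a tensor product is the pointwise product (chi_6 * chi_5)(C) = chi_6(C) * chi_5(C):
  {e}: (2)*(2), {r^3}: (2)*(-2), {r^1, r^5}: (-1)*(1), {r^2, r^4}: (-1)*(-1), {s, sr^2, ...}: (0)*(0), {sr, sr^3, ...}: (0)*(0)
so (chi_6 * chi_5) takes values
  {e} -> 4, {r^3} -> -4, {r^1, r^5} -> -1, {r^2, r^4} -> 1, {s, sr^2, ...} -> 0, {sr, sr^3, ...} -> 0.
Now take the inner product of this character with each irreducible chi from the table, <chi_6*chi_5, chi> = (1/12) sum_C |C| (chi_6*chi_5)(C) conj(chi(C)):
  <chi_6*chi_5, chi_1> = (1/12)[1*(4)*conj(1) + 1*(-4)*conj(1) + 2*(-1)*conj(1) + 2*(1)*conj(1) + 3*(0)*conj(1) + 3*(0)*conj(1)]
      = (1/12)[(4) + (-4) + (-2) + (2) + (0) + (0)] = 0/12 = 0
  <chi_6*chi_5, chi_2> = (1/12)[1*(4)*conj(1) + 1*(-4)*conj(1) + 2*(-1)*conj(1) + 2*(1)*conj(1) + 3*(0)*conj(-1) + 3*(0)*conj(-1)]
      = (1/12)[(4) + (-4) + (-2) + (2) + (0) + (0)] = 0/12 = 0
  <chi_6*chi_5, chi_3> = (1/12)[1*(4)*conj(1) + 1*(-4)*conj(-1) + 2*(-1)*conj(-1) + 2*(1)*conj(1) + 3*(0)*conj(1) + 3*(0)*conj(-1)]
      = (1/12)[(4) + (4) + (2) + (2) + (0) + (0)] = 12/12 = 1
  <chi_6*chi_5, chi_4> = (1/12)[1*(4)*conj(1) + 1*(-4)*conj(-1) + 2*(-1)*conj(-1) + 2*(1)*conj(1) + 3*(0)*conj(-1) + 3*(0)*conj(1)]
      = (1/12)[(4) + (4) + (2) + (2) + (0) + (0)] = 12/12 = 1
  <chi_6*chi_5, chi_5> = (1/12)[1*(4)*conj(2) + 1*(-4)*conj(-2) + 2*(-1)*conj(1) + 2*(1)*conj(-1) + 3*(0)*conj(0) + 3*(0)*conj(0)]
      = (1/12)[(8) + (8) + (-2) + (-2) + (0) + (0)] = 12/12 = 1
  <chi_6*chi_5, chi_6> = (1/12)[1*(4)*conj(2) + 1*(-4)*conj(2) + 2*(-1)*conj(-1) + 2*(1)*conj(-1) + 3*(0)*conj(0) + 3*(0)*conj(0)]
      = (1/12)[(8) + (-8) + (2) + (-2) + (0) + (0)] = 0/12 = 0
Hence the multiplicities are chi_3: 1, chi_4: 1, chi_5: 1. Dimension check: dim(chi_6)*dim(chi_5) = 2*2 = 4 and sum (mult * dim) = 1*1 + 1*1 + 1*2 = 4.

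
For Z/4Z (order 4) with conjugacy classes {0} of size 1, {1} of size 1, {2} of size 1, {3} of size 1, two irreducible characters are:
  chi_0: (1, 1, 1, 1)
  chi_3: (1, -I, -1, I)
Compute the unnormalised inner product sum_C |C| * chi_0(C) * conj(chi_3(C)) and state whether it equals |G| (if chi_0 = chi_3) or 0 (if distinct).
Sum = 0; so <chi_0, chi_3> = 0 (distinct irreducibles are orthogonal).

Solution. Compute term by term over conjugacy classes (|C| * chi_0(C) * conj(chi_3(C))):
  1*(1)*conj(1) + 1*(1)*conj(-I) + 1*(1)*conj(-1) + 1*(1)*conj(I)
  = (1) + (I) + (-1) + (-I)
  = 0.
(Exp terms are combined using exp(i*s)*conj(exp(i*t)) = exp(i*(s-t)), and sums of them are collapsed using the identity that for every m > 1 the m distinct m-th roots of unity sum to 0, e.g. 1 + exp(2*I*pi/3) + exp(-2*I*pi/3) = 0.)
Dividing by |G| = 4 gives 0/4 = 0, matching the row-orthogonality relation <chi_0, chi_3> = [chi_0 = chi_3].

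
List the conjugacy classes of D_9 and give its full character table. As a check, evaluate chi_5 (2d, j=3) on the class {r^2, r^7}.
Conjugacy classes: {e} of size 1, {r^1, r^8} of size 2, {r^2, r^7} of size 2, {r^3, r^6} of size 2, {r^4, r^5} of size 2, {s, sr, ..., sr^8} of size 9.
Character table:
  irrep \ class              {e} (size 1)  {r^1, r^8} (size 2)  {r^2, r^7} (size 2)  {r^3, r^6} (size 2)  {r^4, r^5} (size 2)  {s, sr, ..., sr^8} (size 9)
  chi_1 (triv)               1             1                    1                    1                    1                    1                          
  chi_2 (sign: r->1, s->-1)  1             1                    1                    1                    1                    -1                         
  chi_3 (2d, j=1)            2             2*cos(2*pi/9)        2*cos(4*pi/9)        -1                   -2*cos(pi/9)         0                          
  chi_4 (2d, j=2)            2             2*cos(4*pi/9)        -2*cos(pi/9)         -1                   2*cos(2*pi/9)        0                          
  chi_5 (2d, j=3)            2             -1                   -1                   2                    -1                   0                          
  chi_6 (2d, j=4)            2             -2*cos(pi/9)         2*cos(2*pi/9)        -1                   2*cos(4*pi/9)        0                          

Spot check: chi_5 (2d, j=3) on {r^2, r^7} = -1.

Reasoning: D_9 has order 2*9 = 18 with 6 conjugacy classes, hence 6 irreducibles. Sum of squared dims 1 + 1 + 4 + 4 + 4 + 4 = 18 = |G|. Linear characters come from the abelianisation; the 2-dimensional irreps have character r^k -> 2*cos(2*pi*j*k/9), reflections -> 0.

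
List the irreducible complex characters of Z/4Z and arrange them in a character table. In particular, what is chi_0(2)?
Character table of Z/4Z (irreps indexed chi_0,...,chi_3 with chi_k(m) = zeta_4^(k*m), zeta_4 = exp(2*pi*i/4)):
  irrep \ class  {0} (size 1)  {1} (size 1)  {2} (size 1)  {3} (size 1)
  chi_0          1             1             1             1           
  chi_1          1             I             -1            -I          
  chi_2          1             -1            1             -1          
  chi_3          1             -I            -1            I           

Spot check: chi_0(2) = zeta_4^(0*2) = zeta_4^0 = 1.

Explanation: Z/4Z is abelian, so all 4 irreducible complex representations are 1-dimensional. They are given by chi_k(m) = zeta_4^(k*m) for k = 0,...,3. Row orthogonality: sum_m chi_k(m) conj(chi_l(m)) = 4 * [k = l].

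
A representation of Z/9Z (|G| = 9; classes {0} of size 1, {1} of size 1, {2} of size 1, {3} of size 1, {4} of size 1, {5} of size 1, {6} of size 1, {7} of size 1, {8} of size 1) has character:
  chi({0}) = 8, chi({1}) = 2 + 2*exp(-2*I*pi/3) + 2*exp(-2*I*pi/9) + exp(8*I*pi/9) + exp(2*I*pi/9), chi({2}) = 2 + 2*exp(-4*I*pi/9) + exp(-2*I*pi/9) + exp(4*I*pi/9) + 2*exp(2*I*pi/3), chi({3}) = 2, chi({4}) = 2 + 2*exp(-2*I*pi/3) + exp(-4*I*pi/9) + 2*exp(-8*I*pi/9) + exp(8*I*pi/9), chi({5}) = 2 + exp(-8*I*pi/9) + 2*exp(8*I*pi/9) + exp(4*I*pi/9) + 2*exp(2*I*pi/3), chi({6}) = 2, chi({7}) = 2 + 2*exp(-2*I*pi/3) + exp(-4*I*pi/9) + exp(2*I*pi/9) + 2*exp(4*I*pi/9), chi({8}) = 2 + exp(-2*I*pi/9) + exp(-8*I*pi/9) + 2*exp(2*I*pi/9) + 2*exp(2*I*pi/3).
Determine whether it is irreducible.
Not irreducible (reducible): <chi, chi> = 14 > 1.

Reasoning: <chi, chi> = (1/|G|) sum_C |C| * |chi(C)|^2 = (1/9)[1*|8|^2 + 1*|2 + 2*exp(-2*I*pi/3) + 2*exp(-2*I*pi/9) + exp(8*I*pi/9) + exp(2*I*pi/9)|^2 + 1*|2 + 2*exp(-4*I*pi/9) + exp(-2*I*pi/9) + exp(4*I*pi/9) + 2*exp(2*I*pi/3)|^2 + 1*|2|^2 + 1*|2 + 2*exp(-2*I*pi/3) + exp(-4*I*pi/9) + 2*exp(-8*I*pi/9) + exp(8*I*pi/9)|^2 + 1*|2 + exp(-8*I*pi/9) + 2*exp(8*I*pi/9) + exp(4*I*pi/9) + 2*exp(2*I*pi/3)|^2 + 1*|2|^2 + 1*|2 + 2*exp(-2*I*pi/3) + exp(-4*I*pi/9) + exp(2*I*pi/9) + 2*exp(4*I*pi/9)|^2 + 1*|2 + exp(-2*I*pi/9) + exp(-8*I*pi/9) + 2*exp(2*I*pi/9) + 2*exp(2*I*pi/3)|^2]
  = (1/9)[(64) + (14 + 8*exp(-4*I*pi/9) + 5*exp(-2*I*pi/3) + 6*exp(-2*I*pi/9) + 6*exp(-8*I*pi/9) + 6*exp(8*I*pi/9) + 6*exp(2*I*pi/9) + 5*exp(2*I*pi/3) + 8*exp(4*I*pi/9)) + (14 + 6*exp(-4*I*pi/9) + 5*exp(-2*I*pi/3) + 6*exp(-2*I*pi/9) + 8*exp(-8*I*pi/9) + 8*exp(8*I*pi/9) + 6*exp(2*I*pi/9) + 5*exp(2*I*pi/3) + 6*exp(4*I*pi/9)) + (4) + (14 + 6*exp(-4*I*pi/9) + 8*exp(-2*I*pi/9) + 5*exp(-2*I*pi/3) + 6*exp(-8*I*pi/9) + 6*exp(8*I*pi/9) + 5*exp(2*I*pi/3) + 8*exp(2*I*pi/9) + 6*exp(4*I*pi/9)) + (14 + 6*exp(-4*I*pi/9) + 8*exp(-2*I*pi/9) + 5*exp(-2*I*pi/3) + 6*exp(-8*I*pi/9) + 6*exp(8*I*pi/9) + 5*exp(2*I*pi/3) + 8*exp(2*I*pi/9) + 6*exp(4*I*pi/9)) + (4) + (14 + 6*exp(-4*I*pi/9) + 5*exp(-2*I*pi/3) + 6*exp(-2*I*pi/9) + 8*exp(-8*I*pi/9) + 8*exp(8*I*pi/9) + 6*exp(2*I*pi/9) + 5*exp(2*I*pi/3) + 6*exp(4*I*pi/9)) + (14 + 8*exp(-4*I*pi/9) + 5*exp(-2*I*pi/3) + 6*exp(-2*I*pi/9) + 6*exp(-8*I*pi/9) + 6*exp(8*I*pi/9) + 6*exp(2*I*pi/9) + 5*exp(2*I*pi/3) + 8*exp(4*I*pi/9))] = 126/9 = 14.
(Exp terms are combined using exp(i*s)*conj(exp(i*t)) = exp(i*(s-t)), and sums of them are collapsed using the identity that for every m > 1 the m distinct m-th roots of unity sum to 0, e.g. 1 + exp(2*I*pi/3) + exp(-2*I*pi/3) = 0.)
A character is irreducible iff <chi, chi> = 1, so this representation is reducible.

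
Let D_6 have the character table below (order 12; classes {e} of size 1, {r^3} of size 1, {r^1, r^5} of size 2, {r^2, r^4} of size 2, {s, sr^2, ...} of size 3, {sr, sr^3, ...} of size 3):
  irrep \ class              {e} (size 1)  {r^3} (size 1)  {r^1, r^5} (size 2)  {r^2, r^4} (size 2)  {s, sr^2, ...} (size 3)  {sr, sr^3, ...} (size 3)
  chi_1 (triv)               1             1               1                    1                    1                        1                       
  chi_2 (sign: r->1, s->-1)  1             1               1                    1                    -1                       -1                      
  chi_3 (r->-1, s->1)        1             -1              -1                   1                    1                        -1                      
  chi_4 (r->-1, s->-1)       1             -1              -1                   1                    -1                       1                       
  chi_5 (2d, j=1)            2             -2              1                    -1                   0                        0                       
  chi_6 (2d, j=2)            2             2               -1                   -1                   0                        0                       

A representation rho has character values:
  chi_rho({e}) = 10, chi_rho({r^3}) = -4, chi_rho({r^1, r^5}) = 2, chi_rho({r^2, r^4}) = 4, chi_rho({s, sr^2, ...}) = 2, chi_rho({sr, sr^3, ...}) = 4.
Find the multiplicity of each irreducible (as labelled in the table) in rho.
Multiplicities: chi_1: 3, chi_2: 0, chi_3: 1, chi_4: 2, chi_5: 2, chi_6: 0.

Justification: Use <chi_rho, chi> = (1/|G|) sum_C |C| * chi_rho(C) * conj(chi(C)) with |G| = 12 for each irreducible chi in the table:
  <chi_rho, chi_1> = (1/12)[1*(10)*conj(1) + 1*(-4)*conj(1) + 2*(2)*conj(1) + 2*(4)*conj(1) + 3*(2)*conj(1) + 3*(4)*conj(1)]
      = (1/12)[(10) + (-4) + (4) + (8) + (6) + (12)] = 36/12 = 3
  <chi_rho, chi_2> = (1/12)[1*(10)*conj(1) + 1*(-4)*conj(1) + 2*(2)*conj(1) + 2*(4)*conj(1) + 3*(2)*conj(-1) + 3*(4)*conj(-1)]
      = (1/12)[(10) + (-4) + (4) + (8) + (-6) + (-12)] = 0/12 = 0
  <chi_rho, chi_3> = (1/12)[1*(10)*conj(1) + 1*(-4)*conj(-1) + 2*(2)*conj(-1) + 2*(4)*conj(1) + 3*(2)*conj(1) + 3*(4)*conj(-1)]
      = (1/12)[(10) + (4) + (-4) + (8) + (6) + (-12)] = 12/12 = 1
  <chi_rho, chi_4> = (1/12)[1*(10)*conj(1) + 1*(-4)*conj(-1) + 2*(2)*conj(-1) + 2*(4)*conj(1) + 3*(2)*conj(-1) + 3*(4)*conj(1)]
      = (1/12)[(10) + (4) + (-4) + (8) + (-6) + (12)] = 24/12 = 2
  <chi_rho, chi_5> = (1/12)[1*(10)*conj(2) + 1*(-4)*conj(-2) + 2*(2)*conj(1) + 2*(4)*conj(-1) + 3*(2)*conj(0) + 3*(4)*conj(0)]
      = (1/12)[(20) + (8) + (4) + (-8) + (0) + (0)] = 24/12 = 2
  <chi_rho, chi_6> = (1/12)[1*(10)*conj(2) + 1*(-4)*conj(2) + 2*(2)*conj(-1) + 2*(4)*conj(-1) + 3*(2)*conj(0) + 3*(4)*conj(0)]
      = (1/12)[(20) + (-8) + (-4) + (-8) + (0) + (0)] = 0/12 = 0
Dimension check: dim(rho) = sum (mult * dim) = 3*1 + 0*1 + 1*1 + 2*1 + 2*2 + 0*2 = 10 = chi_rho(e) = 10.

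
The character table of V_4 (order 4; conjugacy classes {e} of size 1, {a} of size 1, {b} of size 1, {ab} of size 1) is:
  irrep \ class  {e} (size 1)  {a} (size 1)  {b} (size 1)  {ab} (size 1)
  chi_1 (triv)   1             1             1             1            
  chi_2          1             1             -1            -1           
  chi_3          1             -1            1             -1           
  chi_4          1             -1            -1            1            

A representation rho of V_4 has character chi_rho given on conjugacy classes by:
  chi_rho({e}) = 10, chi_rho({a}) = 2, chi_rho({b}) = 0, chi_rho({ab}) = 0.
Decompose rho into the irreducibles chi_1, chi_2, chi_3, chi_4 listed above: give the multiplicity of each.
Multiplicities: chi_1: 3, chi_2: 3, chi_3: 2, chi_4: 2.

Working: Use <chi_rho, chi> = (1/|G|) sum_C |C| * chi_rho(C) * conj(chi(C)) with |G| = 4 for each irreducible chi in the table:
  <chi_rho, chi_1> = (1/4)[1*(10)*conj(1) + 1*(2)*conj(1) + 1*(0)*conj(1) + 1*(0)*conj(1)]
      = (1/4)[(10) + (2) + (0) + (0)] = 12/4 = 3
  <chi_rho, chi_2> = (1/4)[1*(10)*conj(1) + 1*(2)*conj(1) + 1*(0)*conj(-1) + 1*(0)*conj(-1)]
      = (1/4)[(10) + (2) + (0) + (0)] = 12/4 = 3
  <chi_rho, chi_3> = (1/4)[1*(10)*conj(1) + 1*(2)*conj(-1) + 1*(0)*conj(1) + 1*(0)*conj(-1)]
      = (1/4)[(10) + (-2) + (0) + (0)] = 8/4 = 2
  <chi_rho, chi_4> = (1/4)[1*(10)*conj(1) + 1*(2)*conj(-1) + 1*(0)*conj(-1) + 1*(0)*conj(1)]
      = (1/4)[(10) + (-2) + (0) + (0)] = 8/4 = 2
Dimension check: dim(rho) = sum (mult * dim) = 3*1 + 3*1 + 2*1 + 2*1 = 10 = chi_rho(e) = 10.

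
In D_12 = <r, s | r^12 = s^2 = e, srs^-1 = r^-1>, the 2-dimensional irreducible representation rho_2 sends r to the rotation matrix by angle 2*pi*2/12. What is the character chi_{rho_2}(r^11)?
chi_{rho_2}(r^11) = 2*cos(2*pi*2*11/12) = 1

Argument: rho_2(r^11) is rotation by angle 2*pi*2*11/12, whose trace is 2*cos(2*pi*2*11/12) = 1.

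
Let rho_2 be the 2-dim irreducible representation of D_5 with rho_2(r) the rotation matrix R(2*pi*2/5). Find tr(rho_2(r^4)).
chi_{rho_2}(r^4) = 2*cos(2*pi*2*4/5) = -sqrt(5)/2 - 1/2

rho_2(r^4) is rotation by angle 2*pi*2*4/5, whose trace is 2*cos(2*pi*2*4/5) = -sqrt(5)/2 - 1/2.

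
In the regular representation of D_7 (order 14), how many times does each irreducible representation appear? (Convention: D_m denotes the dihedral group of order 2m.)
Each irreducible V_i of dimension d_i appears with multiplicity d_i, i.e. rho_reg = (direct sum over all irreducibles V_i) d_i V_i. The irreducible dimensions for D_7 are 1, 1, 2, 2, 2: 2 irreducibles of dimension 1, each with multiplicity 1; 3 irreducibles of dimension 2, each with multiplicity 2. Total dimension 2*1*1 + 3*2*2 = 14 = |G|.

Details: General theorem: in the regular representation of a finite group G, each irreducible appears with multiplicity equal to its dimension. Check: dim(rho_reg) = sum d_i^2 = 1 + 1 + 4 + 4 + 4 = 14 = |G|.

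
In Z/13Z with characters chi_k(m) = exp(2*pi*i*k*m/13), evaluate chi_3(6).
chi_3(6) = zeta_13^18 = exp(10*I*pi/13)

Explanation: chi_3(6) = zeta_13^(3*6) = zeta_13^18. Since zeta_13^13 = 1, this equals zeta_13^5 = exp(2*pi*i*5/13) = exp(10*I*pi/13).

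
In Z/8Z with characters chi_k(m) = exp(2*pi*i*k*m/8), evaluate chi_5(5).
chi_5(5) = zeta_8^25 = exp(I*pi/4)

Why: chi_5(5) = zeta_8^(5*5) = zeta_8^25. Since zeta_8^8 = 1, this equals zeta_8^1 = exp(2*pi*i*1/8) = exp(I*pi/4).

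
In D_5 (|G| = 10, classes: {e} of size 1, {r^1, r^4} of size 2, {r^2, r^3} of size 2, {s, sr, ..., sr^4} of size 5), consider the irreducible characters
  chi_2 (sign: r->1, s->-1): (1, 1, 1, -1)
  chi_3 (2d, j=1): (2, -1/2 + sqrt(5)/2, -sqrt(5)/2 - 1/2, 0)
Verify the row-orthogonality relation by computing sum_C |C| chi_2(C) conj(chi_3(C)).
Sum = 0; so <chi_2, chi_3> = 0 (distinct irreducibles are orthogonal).

Solution. Compute term by term over conjugacy classes (|C| * chi_2(C) * conj(chi_3(C))):
  1*(1)*conj(2) + 2*(1)*conj(-1/2 + sqrt(5)/2) + 2*(1)*conj(-sqrt(5)/2 - 1/2) + 5*(-1)*conj(0)
  = (2) + (-1 + sqrt(5)) + (-sqrt(5) - 1) + (0)
  = 0.
Dividing by |G| = 10 gives 0/10 = 0, matching the row-orthogonality relation <chi_2, chi_3> = [chi_2 = chi_3].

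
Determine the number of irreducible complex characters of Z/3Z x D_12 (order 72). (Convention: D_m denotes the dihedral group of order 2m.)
27

The number of irreducible complex representations of a finite group equals its number of conjugacy classes. For a direct product, #classes(G x H) = #classes(G) * #classes(H). Z/3Z has 3 classes (abelian), D_12 has 9 classes, so 3 * 9 = 27, so Z/3Z x D_12 (order 72) has exactly 27 irreducible complex representations.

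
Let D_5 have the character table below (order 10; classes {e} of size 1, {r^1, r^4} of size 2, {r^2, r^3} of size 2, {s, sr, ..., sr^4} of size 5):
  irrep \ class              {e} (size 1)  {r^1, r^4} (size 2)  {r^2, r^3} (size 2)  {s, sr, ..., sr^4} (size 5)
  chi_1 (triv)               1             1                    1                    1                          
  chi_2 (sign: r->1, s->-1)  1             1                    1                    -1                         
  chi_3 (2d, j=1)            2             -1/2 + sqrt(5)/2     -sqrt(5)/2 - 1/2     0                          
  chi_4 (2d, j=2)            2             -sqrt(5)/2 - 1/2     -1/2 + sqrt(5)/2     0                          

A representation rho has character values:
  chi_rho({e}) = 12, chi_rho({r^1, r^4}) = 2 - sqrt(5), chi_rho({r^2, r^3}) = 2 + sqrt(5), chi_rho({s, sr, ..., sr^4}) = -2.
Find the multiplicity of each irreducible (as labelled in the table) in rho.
Multiplicities: chi_1: 1, chi_2: 3, chi_3: 1, chi_4: 3.

Justification: Use <chi_rho, chi> = (1/|G|) sum_C |C| * chi_rho(C) * conj(chi(C)) with |G| = 10 for each irreducible chi in the table:
  <chi_rho, chi_1> = (1/10)[1*(12)*conj(1) + 2*(2 - sqrt(5))*conj(1) + 2*(2 + sqrt(5))*conj(1) + 5*(-2)*conj(1)]
      = (1/10)[(12) + (4 - 2*sqrt(5)) + (4 + 2*sqrt(5)) + (-10)] = 10/10 = 1
  <chi_rho, chi_2> = (1/10)[1*(12)*conj(1) + 2*(2 - sqrt(5))*conj(1) + 2*(2 + sqrt(5))*conj(1) + 5*(-2)*conj(-1)]
      = (1/10)[(12) + (4 - 2*sqrt(5)) + (4 + 2*sqrt(5)) + (10)] = 30/10 = 3
  <chi_rho, chi_3> = (1/10)[1*(12)*conj(2) + 2*(2 - sqrt(5))*conj(-1/2 + sqrt(5)/2) + 2*(2 + sqrt(5))*conj(-sqrt(5)/2 - 1/2) + 5*(-2)*conj(0)]
      = (1/10)[(24) + (-7 + 3*sqrt(5)) + (-7 - 3*sqrt(5)) + (0)] = 10/10 = 1
  <chi_rho, chi_4> = (1/10)[1*(12)*conj(2) + 2*(2 - sqrt(5))*conj(-sqrt(5)/2 - 1/2) + 2*(2 + sqrt(5))*conj(-1/2 + sqrt(5)/2) + 5*(-2)*conj(0)]
      = (1/10)[(24) + (3 - sqrt(5)) + (sqrt(5) + 3) + (0)] = 30/10 = 3
Dimension check: dim(rho) = sum (mult * dim) = 1*1 + 3*1 + 1*2 + 3*2 = 12 = chi_rho(e) = 12.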